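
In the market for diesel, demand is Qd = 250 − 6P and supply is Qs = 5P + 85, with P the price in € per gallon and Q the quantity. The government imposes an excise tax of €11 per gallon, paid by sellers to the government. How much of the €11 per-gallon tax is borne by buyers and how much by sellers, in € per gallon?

Buyers bear €5 per gallon; sellers bear €6 per gallon.

Before the tax: set 250 − 6P = 5P + 85 → P* = €15, Q* = 160.
With the tax collected from sellers, supply shifts: Qs = 5(P − 11) + 85.
Solving gives Q = 130 with buyers paying €20 and sellers receiving €9 (the €11 wedge).
Burden on buyers: €5; on sellers: €6. (They sum to €11.)
The less price-elastic side of the market bears the larger share of a per-unit tax.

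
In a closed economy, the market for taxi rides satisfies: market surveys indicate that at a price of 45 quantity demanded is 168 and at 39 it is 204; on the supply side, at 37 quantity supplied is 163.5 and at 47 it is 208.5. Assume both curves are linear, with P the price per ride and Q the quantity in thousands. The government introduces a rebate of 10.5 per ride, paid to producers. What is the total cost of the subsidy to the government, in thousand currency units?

Demand slope: (204 − 168)/(39 − 45) = -6, so Qd = 438 − 6P.
Supply slope: (208.5 − 163.5)/(47 − 37) = 4.5, so Qs = 4.5P − 3.
Before the subsidy: set 438 − 6P = 4.5P − 3 → P* = 42, Q* = 186.
With a per-unit subsidy paid to producers, each receives P + 10.5 per unit sold, so supply becomes Qs = 4.5(P + 10.5) − 3.
Solving gives Q = 213 with consumers paying 37.5 and producers receiving 48 (the 10.5 wedge).
Outlay = t · Q = 10.5 · 213 = 2236.5.

Government outlay = 2236.5 thousand.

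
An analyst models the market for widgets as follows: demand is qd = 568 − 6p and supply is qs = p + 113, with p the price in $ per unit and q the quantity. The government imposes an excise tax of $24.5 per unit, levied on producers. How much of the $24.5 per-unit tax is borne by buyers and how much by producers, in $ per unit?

Before the tax: set 568 − 6p = p + 113 → p* = $65, q* = 178.
With the tax collected from producers, supply shifts: qs = (p − 24.5) + 113.
New equilibrium: buyers pay $68.5, producers receive $44, q = 157. (Wedge: pb − ps = 24.5.)
Burden on buyers: $3.5; on producers: $21. (They sum to $24.5.)

Buyers bear $3.5 per unit; producers bear $21 per unit.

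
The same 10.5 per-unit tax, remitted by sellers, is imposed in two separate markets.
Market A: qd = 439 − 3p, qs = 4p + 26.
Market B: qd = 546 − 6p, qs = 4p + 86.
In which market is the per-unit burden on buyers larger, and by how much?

Market A: pre-tax p* = 59, q* = 262; post-tax q = 244; per-unit burden on buyers = 6.
Market B: pre-tax p* = 46, q* = 270; post-tax q = 244.8; per-unit burden on buyers = 4.2.
Difference: 6 vs 4.2 → market A is larger by 1.8.

Market A, by 1.8.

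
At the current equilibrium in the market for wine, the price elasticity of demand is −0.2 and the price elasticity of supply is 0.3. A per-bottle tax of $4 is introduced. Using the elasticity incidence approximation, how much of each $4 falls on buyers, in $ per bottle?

Incidence ratio: buyers' share ≈ εs / (εs + |εd|) = 0.3 / (0.3 + 0.2) = 0.6.
So buyers bear ≈ 0.6 × $4 = $2.4; suppliers bear $1.6.

Buyers bear ≈ $2.4 per bottle.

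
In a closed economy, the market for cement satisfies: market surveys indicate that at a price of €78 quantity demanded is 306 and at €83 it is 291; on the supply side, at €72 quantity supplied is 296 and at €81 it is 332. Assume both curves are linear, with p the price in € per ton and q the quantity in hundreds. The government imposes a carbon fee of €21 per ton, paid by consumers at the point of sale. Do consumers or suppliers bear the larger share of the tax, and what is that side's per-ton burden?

Consumers bear the larger share: €12 per ton.

Demand slope: (291 − 306)/(83 − 78) = -3, so qd = 540 − 3p.
Supply slope: (332 − 296)/(81 − 72) = 4, so qs = 4p + 8.
Before the tax: set 540 − 3p = 4p + 8 → p* = €76, q* = 312.
With the tax collected from consumers, demand (in seller-price terms) shifts: qd = 540 − 3(p + 21).
New equilibrium: consumers pay €88, suppliers receive €67, q = 276. (Wedge: pb − ps = 21.)
Per-ton burden: consumers €12, suppliers €9.
Consumers take the larger share because demand is less price-elastic here (demand slope 3 vs supply slope 4).
The less price-elastic side of the market bears the larger share of a per-unit tax.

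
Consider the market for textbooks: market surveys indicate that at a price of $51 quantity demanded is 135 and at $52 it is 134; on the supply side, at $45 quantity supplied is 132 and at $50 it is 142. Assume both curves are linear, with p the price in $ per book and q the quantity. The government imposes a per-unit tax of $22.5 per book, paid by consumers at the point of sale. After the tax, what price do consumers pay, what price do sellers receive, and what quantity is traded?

Demand slope: (134 − 135)/(52 − 51) = -1, so qd = 186 − p.
Supply slope: (142 − 132)/(50 − 45) = 2, so qs = 2p + 42.
Before the tax: set 186 − p = 2p + 42 → p* = $48, q* = 138.
With the tax collected from consumers, demand (in seller-price terms) shifts: qd = 186 − (p + 22.5).
Solving gives q = 123 with consumers paying $63 and sellers receiving $40.5 (the $22.5 wedge).
The less price-elastic side of the market bears the larger share of a per-unit tax.

Consumers pay $63; sellers receive $40.5; quantity = 123.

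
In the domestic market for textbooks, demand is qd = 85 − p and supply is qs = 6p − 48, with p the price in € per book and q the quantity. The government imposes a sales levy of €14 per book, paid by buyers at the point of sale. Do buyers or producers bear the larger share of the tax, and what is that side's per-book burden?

Before the tax: set 85 − p = 6p − 48 → p* = €19, q* = 66.
With the tax collected from buyers, demand (in seller-price terms) shifts: qd = 85 − (p + 14).
Solving gives q = 54 with buyers paying €31 and producers receiving €17 (the €14 wedge).
Per-book burden: buyers €12, producers €2.
Buyers take the larger share because demand is less price-elastic here (demand slope 1 vs supply slope 6).

Buyers bear the larger share: €12 per book.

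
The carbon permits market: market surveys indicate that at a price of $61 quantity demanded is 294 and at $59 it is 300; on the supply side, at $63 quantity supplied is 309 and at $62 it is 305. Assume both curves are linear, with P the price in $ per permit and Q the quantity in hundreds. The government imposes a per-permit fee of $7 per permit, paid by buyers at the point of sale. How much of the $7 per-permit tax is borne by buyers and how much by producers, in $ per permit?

Buyers bear $4 per permit; producers bear $3 per permit.

Demand slope: (300 − 294)/(59 − 61) = -3, so Qd = 477 − 3P.
Supply slope: (305 − 309)/(62 − 63) = 4, so Qs = 4P + 57.
Without the tax, 477 − 3P = 4P + 57 gives 7P = 420, so P* = $60 and Q* = 297.
With the tax collected from buyers, demand (in seller-price terms) shifts: Qd = 477 − 3(P + 7).
New equilibrium: buyers pay $64, producers receive $57, Q = 285. (Wedge: Pb − Ps = 7.)
Burden on buyers: $4; on producers: $3. (They sum to $7.)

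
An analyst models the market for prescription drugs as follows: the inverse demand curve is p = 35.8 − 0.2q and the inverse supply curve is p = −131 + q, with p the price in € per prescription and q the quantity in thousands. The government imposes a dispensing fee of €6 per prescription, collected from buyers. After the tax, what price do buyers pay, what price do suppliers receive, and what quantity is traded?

Inverting to q(p) form: qd = 179 − 5p; qs = p + 131.
Before the tax: set 179 − 5p = p + 131 → p* = €8, q* = 139.
With the tax collected from buyers, demand (in seller-price terms) shifts: qd = 179 − 5(p + 6).
New equilibrium: buyers pay €9, suppliers receive €3, q = 134. (Wedge: pb − ps = 6.)

Buyers pay €9; suppliers receive €3; quantity = 134.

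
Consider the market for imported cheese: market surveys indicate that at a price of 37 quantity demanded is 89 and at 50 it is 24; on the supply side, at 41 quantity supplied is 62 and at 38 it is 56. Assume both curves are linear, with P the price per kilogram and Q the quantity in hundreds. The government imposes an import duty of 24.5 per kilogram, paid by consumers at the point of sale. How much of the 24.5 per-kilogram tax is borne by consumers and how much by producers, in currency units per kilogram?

Consumers bear 7 per kilogram; producers bear 17.5 per kilogram.

Demand slope: (24 − 89)/(50 − 37) = -5, so Qd = 274 − 5P.
Supply slope: (56 − 62)/(38 − 41) = 2, so Qs = 2P − 20.
Before the tax: set 274 − 5P = 2P − 20 → P* = 42, Q* = 64.
With the tax collected from consumers, demand (in seller-price terms) shifts: Qd = 274 − 5(P + 24.5).
New equilibrium: consumers pay 49, producers receive 24.5, Q = 29. (Wedge: Pb − Ps = 24.5.)
Burden on consumers: 7; on producers: 17.5. (They sum to 24.5.)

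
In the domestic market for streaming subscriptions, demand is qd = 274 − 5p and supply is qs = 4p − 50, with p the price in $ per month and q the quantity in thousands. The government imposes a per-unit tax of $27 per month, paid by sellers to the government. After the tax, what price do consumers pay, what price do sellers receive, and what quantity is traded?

Before the tax: set 274 − 5p = 4p − 50 → p* = $36, q* = 94.
With the tax collected from sellers, supply shifts: qs = 4(p − 27) − 50.
Solving gives q = 34 with consumers paying $48 and sellers receiving $21 (the $27 wedge).
The less price-elastic side of the market bears the larger share of a per-unit tax.

Consumers pay $48; sellers receive $21; quantity = 34.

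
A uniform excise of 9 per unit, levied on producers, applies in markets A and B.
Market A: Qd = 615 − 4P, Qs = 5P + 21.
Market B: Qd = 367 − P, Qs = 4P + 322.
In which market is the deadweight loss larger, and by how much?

Market A, by 57.6.

Market A: pre-tax P* = 66, Q* = 351; post-tax Q = 331; deadweight loss = 90.
Market B: pre-tax P* = 9, Q* = 358; post-tax Q = 350.8; deadweight loss = 32.4.
Difference: 90 vs 32.4 → market A is larger by 57.6.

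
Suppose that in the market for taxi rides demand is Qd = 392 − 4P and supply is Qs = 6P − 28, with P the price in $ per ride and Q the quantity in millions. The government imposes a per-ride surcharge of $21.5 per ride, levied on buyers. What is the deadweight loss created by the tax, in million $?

Before the tax: set 392 − 4P = 6P − 28 → P* = $42, Q* = 224.
With the tax collected from buyers, demand (in seller-price terms) shifts: Qd = 392 − 4(P + 21.5).
Solving gives Q = 172.4 with buyers paying $54.9 and sellers receiving $33.4 (the $21.5 wedge).
Quantity falls by |ΔQ| = |224 − 172.4| = 51.6.
DWL = ½ · t · |ΔQ| = ½ · 21.5 · 51.6 = $554.7.

Deadweight loss = $554.7 million.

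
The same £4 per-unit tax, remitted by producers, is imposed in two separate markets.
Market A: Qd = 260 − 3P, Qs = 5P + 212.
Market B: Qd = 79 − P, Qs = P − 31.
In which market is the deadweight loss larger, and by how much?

Market A, by £11.

Market A: pre-tax P* = £6, Q* = 242; post-tax Q = 234.5; deadweight loss = £15.
Market B: pre-tax P* = £55, Q* = 24; post-tax Q = 22; deadweight loss = £4.
Difference: £15 vs £4 → market A is larger by £11.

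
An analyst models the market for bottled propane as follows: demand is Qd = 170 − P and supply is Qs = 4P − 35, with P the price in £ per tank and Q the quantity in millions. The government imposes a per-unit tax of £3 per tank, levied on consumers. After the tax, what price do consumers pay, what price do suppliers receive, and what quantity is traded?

Without the tax, 170 − P = 4P − 35 gives 5P = 205, so P* = £41 and Q* = 129.
With the tax collected from consumers, demand (in seller-price terms) shifts: Qd = 170 − (P + 3).
Solving gives Q = 126.6 with consumers paying £43.4 and suppliers receiving £40.4 (the £3 wedge).

Consumers pay £43.4; suppliers receive £40.4; quantity = 126.6.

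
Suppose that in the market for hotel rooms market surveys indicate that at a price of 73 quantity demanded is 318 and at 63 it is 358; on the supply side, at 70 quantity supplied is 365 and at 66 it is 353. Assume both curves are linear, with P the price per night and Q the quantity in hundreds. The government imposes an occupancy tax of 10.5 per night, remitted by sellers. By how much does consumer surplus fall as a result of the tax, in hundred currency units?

Demand slope: (358 − 318)/(63 − 73) = -4, so Qd = 610 − 4P.
Supply slope: (353 − 365)/(66 − 70) = 3, so Qs = 3P + 155.
Without the tax, 610 − 4P = 3P + 155 gives 7P = 455, so P* = 65 and Q* = 350.
With the tax collected from sellers, supply shifts: Qs = 3(P − 10.5) + 155.
Solving gives Q = 332 with consumers paying 69.5 and sellers receiving 59 (the 10.5 wedge).
ΔCS is the trapezoid between Q = 332 and Q = 350 of height 4.5: ½ · (350 + 332) · 4.5 = 1534.5.

Consumer surplus falls by 1534.5 hundred.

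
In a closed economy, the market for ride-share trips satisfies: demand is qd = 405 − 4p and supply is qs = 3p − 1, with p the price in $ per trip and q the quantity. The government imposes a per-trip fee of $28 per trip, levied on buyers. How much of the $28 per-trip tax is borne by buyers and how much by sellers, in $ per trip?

Buyers bear $12 per trip; sellers bear $16 per trip.

Without the tax, 405 − 4p = 3p − 1 gives 7p = 406, so p* = $58 and q* = 173.
With the tax collected from buyers, demand (in seller-price terms) shifts: qd = 405 − 4(p + 28).
New equilibrium: buyers pay $70, sellers receive $42, q = 125. (Wedge: pb − ps = 28.)
Burden on buyers: $12; on sellers: $16. (They sum to $28.)
The less price-elastic side of the market bears the larger share of a per-unit tax.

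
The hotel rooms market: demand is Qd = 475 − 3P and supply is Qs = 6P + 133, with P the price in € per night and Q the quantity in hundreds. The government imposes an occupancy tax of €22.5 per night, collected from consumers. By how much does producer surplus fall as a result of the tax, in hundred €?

Producer surplus falls by €2538.75 hundred.

Before the tax: set 475 − 3P = 6P + 133 → P* = €38, Q* = 361.
With the tax collected from consumers, demand (in seller-price terms) shifts: Qd = 475 − 3(P + 22.5).
Solving gives Q = 316 with consumers paying €53 and producers receiving €30.5 (the €22.5 wedge).
ΔPS is the trapezoid between Q = 316 and Q = 361 of height €7.5: ½ · (361 + 316) · 7.5 = €2538.75.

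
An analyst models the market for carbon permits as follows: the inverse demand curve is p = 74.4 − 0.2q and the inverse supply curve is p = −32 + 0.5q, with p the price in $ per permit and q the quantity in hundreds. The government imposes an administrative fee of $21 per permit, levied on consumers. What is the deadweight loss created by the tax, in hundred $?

Deadweight loss = $315 hundred.

Rewrite in direct form: qd = 372 − 5p and qs = 2p + 64.
Before the tax: set 372 − 5p = 2p + 64 → p* = $44, q* = 152.
With the tax collected from consumers, demand (in seller-price terms) shifts: qd = 372 − 5(p + 21).
New equilibrium: consumers pay $50, sellers receive $29, q = 122. (Wedge: pb − ps = 21.)
Quantity falls by |ΔQ| = |152 − 122| = 30.
DWL = ½ · t · |ΔQ| = ½ · 21 · 30 = $315.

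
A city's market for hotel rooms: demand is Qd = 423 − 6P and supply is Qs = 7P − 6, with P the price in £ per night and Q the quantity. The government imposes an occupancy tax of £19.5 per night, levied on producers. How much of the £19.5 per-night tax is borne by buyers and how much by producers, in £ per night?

Before the tax: set 423 − 6P = 7P − 6 → P* = £33, Q* = 225.
With the tax collected from producers, supply shifts: Qs = 7(P − 19.5) − 6.
New equilibrium: buyers pay £43.5, producers receive £24, Q = 162. (Wedge: Pb − Ps = 19.5.)
Burden on buyers: £10.5; on producers: £9. (They sum to £19.5.)

Buyers bear £10.5 per night; producers bear £9 per night.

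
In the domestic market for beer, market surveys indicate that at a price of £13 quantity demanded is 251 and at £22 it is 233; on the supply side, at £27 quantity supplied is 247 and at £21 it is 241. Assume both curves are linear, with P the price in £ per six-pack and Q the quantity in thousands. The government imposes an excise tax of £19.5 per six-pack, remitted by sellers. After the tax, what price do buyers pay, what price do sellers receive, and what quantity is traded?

Demand slope: (233 − 251)/(22 − 13) = -2, so Qd = 277 − 2P.
Supply slope: (241 − 247)/(21 − 27) = 1, so Qs = P + 220.
Before the tax: set 277 − 2P = P + 220 → P* = £19, Q* = 239.
With the tax collected from sellers, supply shifts: Qs = (P − 19.5) + 220.
New equilibrium: buyers pay £25.5, sellers receive £6, Q = 226. (Wedge: Pb − Ps = 19.5.)
The less price-elastic side of the market bears the larger share of a per-unit tax.

Buyers pay £25.5; sellers receive £6; quantity = 226.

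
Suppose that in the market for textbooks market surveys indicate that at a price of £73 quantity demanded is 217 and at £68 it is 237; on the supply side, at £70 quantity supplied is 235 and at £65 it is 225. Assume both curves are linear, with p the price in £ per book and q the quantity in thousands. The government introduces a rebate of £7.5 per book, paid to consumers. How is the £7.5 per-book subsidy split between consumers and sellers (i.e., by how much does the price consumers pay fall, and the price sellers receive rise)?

Consumers gain £2.5 per book; sellers gain £5 per book.

Demand slope: (237 − 217)/(68 − 73) = -4, so qd = 509 − 4p.
Supply slope: (225 − 235)/(65 − 70) = 2, so qs = 2p + 95.
Without the subsidy, 509 − 4p = 2p + 95 gives 6p = 414, so p* = £69 and q* = 233.
With a per-unit subsidy paid to consumers, each effectively pays p − 7.5, so demand becomes qd = 509 − 4(p − 7.5).
Solving gives q = 243 with consumers paying £66.5 and sellers receiving £74 (the £7.5 wedge).
Gain to consumers: £2.5; to sellers: £5. (They sum to £7.5.)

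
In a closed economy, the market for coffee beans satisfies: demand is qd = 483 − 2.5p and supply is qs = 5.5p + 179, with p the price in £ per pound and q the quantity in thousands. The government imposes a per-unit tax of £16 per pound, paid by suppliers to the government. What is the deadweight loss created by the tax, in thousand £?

Before the tax: set 483 − 2.5p = 5.5p + 179 → p* = £38, q* = 388.
With the tax collected from suppliers, supply shifts: qs = 5.5(p − 16) + 179.
New equilibrium: consumers pay £49, suppliers receive £33, q = 360.5. (Wedge: pb − ps = 16.)
Quantity falls by |ΔQ| = |388 − 360.5| = 27.5.
DWL = ½ · t · |ΔQ| = ½ · 16 · 27.5 = £220.

Deadweight loss = £220 thousand.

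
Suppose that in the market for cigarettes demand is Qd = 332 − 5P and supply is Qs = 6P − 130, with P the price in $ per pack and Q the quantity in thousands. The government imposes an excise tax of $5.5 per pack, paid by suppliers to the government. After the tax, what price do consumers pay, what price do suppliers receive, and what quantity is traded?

Consumers pay $45; suppliers receive $39.5; quantity = 107.

Before the tax: set 332 − 5P = 6P − 130 → P* = $42, Q* = 122.
With the tax collected from suppliers, supply shifts: Qs = 6(P − 5.5) − 130.
Solving gives Q = 107 with consumers paying $45 and suppliers receiving $39.5 (the $5.5 wedge).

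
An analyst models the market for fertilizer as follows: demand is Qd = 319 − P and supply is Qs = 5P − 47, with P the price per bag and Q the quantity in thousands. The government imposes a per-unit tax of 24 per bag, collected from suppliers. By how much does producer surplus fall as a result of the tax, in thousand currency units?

Before the tax: set 319 − P = 5P − 47 → P* = 61, Q* = 258.
With the tax collected from suppliers, supply shifts: Qs = 5(P − 24) − 47.
New equilibrium: consumers pay 81, suppliers receive 57, Q = 238. (Wedge: Pb − Ps = 24.)
ΔPS is the trapezoid between Q = 238 and Q = 258 of height 4: ½ · (258 + 238) · 4 = 992.

Producer surplus falls by 992 thousand.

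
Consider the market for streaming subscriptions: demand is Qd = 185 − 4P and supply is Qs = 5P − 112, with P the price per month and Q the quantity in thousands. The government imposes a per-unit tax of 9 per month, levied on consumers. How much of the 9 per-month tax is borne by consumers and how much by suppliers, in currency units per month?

Consumers bear 5 per month; suppliers bear 4 per month.

Without the tax, 185 − 4P = 5P − 112 gives 9P = 297, so P* = 33 and Q* = 53.
With the tax collected from consumers, demand (in seller-price terms) shifts: Qd = 185 − 4(P + 9).
Solving gives Q = 33 with consumers paying 38 and suppliers receiving 29 (the 9 wedge).
Burden on consumers: 5; on suppliers: 4. (They sum to 9.)
The less price-elastic side of the market bears the larger share of a per-unit tax.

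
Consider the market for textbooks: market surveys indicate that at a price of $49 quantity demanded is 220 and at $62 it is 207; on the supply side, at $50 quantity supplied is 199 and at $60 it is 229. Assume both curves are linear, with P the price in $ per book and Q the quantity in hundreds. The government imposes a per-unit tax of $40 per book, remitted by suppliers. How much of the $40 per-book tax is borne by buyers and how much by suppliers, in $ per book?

Demand slope: (207 − 220)/(62 − 49) = -1, so Qd = 269 − P.
Supply slope: (229 − 199)/(60 − 50) = 3, so Qs = 3P + 49.
Without the tax, 269 − P = 3P + 49 gives 4P = 220, so P* = $55 and Q* = 214.
With the tax collected from suppliers, supply shifts: Qs = 3(P − 40) + 49.
New equilibrium: buyers pay $85, suppliers receive $45, Q = 184. (Wedge: Pb − Ps = 40.)
Burden on buyers: $30; on suppliers: $10. (They sum to $40.)
The less price-elastic side of the market bears the larger share of a per-unit tax.

Buyers bear $30 per book; suppliers bear $10 per book.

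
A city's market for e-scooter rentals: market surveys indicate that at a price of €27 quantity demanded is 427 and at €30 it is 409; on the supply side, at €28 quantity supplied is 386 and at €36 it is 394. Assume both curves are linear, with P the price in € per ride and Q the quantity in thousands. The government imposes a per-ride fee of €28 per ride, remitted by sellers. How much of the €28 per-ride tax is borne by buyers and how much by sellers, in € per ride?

Buyers bear €4 per ride; sellers bear €24 per ride.

Demand slope: (409 − 427)/(30 − 27) = -6, so Qd = 589 − 6P.
Supply slope: (394 − 386)/(36 − 28) = 1, so Qs = P + 358.
Before the tax: set 589 − 6P = P + 358 → P* = €33, Q* = 391.
With the tax collected from sellers, supply shifts: Qs = (P − 28) + 358.
Solving gives Q = 367 with buyers paying €37 and sellers receiving €9 (the €28 wedge).
Burden on buyers: €4; on sellers: €24. (They sum to €28.)
The less price-elastic side of the market bears the larger share of a per-unit tax.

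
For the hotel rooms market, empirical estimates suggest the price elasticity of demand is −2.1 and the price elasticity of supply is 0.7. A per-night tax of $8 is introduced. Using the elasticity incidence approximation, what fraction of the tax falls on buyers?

Incidence ratio: buyers' share ≈ εs / (εs + |εd|) = 0.7 / (0.7 + 2.1) = 0.25.
Supply is the less elastic side, so buyers bear the smaller share.

Buyers' share ≈ 0.25.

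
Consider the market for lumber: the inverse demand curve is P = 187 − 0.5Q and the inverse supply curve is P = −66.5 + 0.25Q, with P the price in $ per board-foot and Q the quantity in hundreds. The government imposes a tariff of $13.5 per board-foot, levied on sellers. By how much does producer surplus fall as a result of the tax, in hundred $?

Rewrite in direct form: Qd = 374 − 2P and Qs = 4P + 266.
Without the tax, 374 − 2P = 4P + 266 gives 6P = 108, so P* = $18 and Q* = 338.
With the tax collected from sellers, supply shifts: Qs = 4(P − 13.5) + 266.
New equilibrium: buyers pay $27, sellers receive $13.5, Q = 320. (Wedge: Pb − Ps = 13.5.)
ΔPS is the trapezoid between Q = 320 and Q = 338 of height $4.5: ½ · (338 + 320) · 4.5 = $1480.5.

Producer surplus falls by $1480.5 hundred.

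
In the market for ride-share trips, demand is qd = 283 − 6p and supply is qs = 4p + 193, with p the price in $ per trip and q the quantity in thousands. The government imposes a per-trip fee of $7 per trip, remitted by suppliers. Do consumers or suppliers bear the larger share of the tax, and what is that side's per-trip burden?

Suppliers bear the larger share: $4.2 per trip.

Before the tax: set 283 − 6p = 4p + 193 → p* = $9, q* = 229.
With the tax collected from suppliers, supply shifts: qs = 4(p − 7) + 193.
New equilibrium: consumers pay $11.8, suppliers receive $4.8, q = 212.2. (Wedge: pb − ps = 7.)
Per-trip burden: consumers $2.8, suppliers $4.2.
Suppliers take the larger share because supply is less price-elastic here (demand slope 6 vs supply slope 4).
The less price-elastic side of the market bears the larger share of a per-unit tax.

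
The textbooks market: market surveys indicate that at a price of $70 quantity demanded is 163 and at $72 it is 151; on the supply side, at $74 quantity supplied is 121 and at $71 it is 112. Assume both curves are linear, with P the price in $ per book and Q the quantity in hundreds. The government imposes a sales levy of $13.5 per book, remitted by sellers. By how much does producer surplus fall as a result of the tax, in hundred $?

Demand slope: (151 − 163)/(72 − 70) = -6, so Qd = 583 − 6P.
Supply slope: (112 − 121)/(71 − 74) = 3, so Qs = 3P − 101.
Without the tax, 583 − 6P = 3P − 101 gives 9P = 684, so P* = $76 and Q* = 127.
With the tax collected from sellers, supply shifts: Qs = 3(P − 13.5) − 101.
Solving gives Q = 100 with buyers paying $80.5 and sellers receiving $67 (the $13.5 wedge).
ΔPS is the trapezoid between Q = 100 and Q = 127 of height $9: ½ · (127 + 100) · 9 = $1021.5.

Producer surplus falls by $1021.5 hundred.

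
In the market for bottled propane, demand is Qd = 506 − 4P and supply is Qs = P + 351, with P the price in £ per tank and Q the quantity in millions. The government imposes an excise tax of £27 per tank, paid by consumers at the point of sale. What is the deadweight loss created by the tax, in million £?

Without the tax, 506 − 4P = P + 351 gives 5P = 155, so P* = £31 and Q* = 382.
With the tax collected from consumers, demand (in seller-price terms) shifts: Qd = 506 − 4(P + 27).
Solving gives Q = 360.4 with consumers paying £36.4 and sellers receiving £9.4 (the £27 wedge).
Quantity falls by |ΔQ| = |382 − 360.4| = 21.6.
DWL = ½ · t · |ΔQ| = ½ · 27 · 21.6 = £291.6.

Deadweight loss = £291.6 million.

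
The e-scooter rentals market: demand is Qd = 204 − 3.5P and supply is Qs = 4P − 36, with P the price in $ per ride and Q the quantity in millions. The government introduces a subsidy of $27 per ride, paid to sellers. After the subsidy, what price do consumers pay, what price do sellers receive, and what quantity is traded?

Consumers pay $17.6; sellers receive $44.6; quantity = 142.4.

Before the subsidy: set 204 − 3.5P = 4P − 36 → P* = $32, Q* = 92.
With a per-unit subsidy paid to sellers, each receives P + 27 per unit sold, so supply becomes Qs = 4(P + 27) − 36.
New equilibrium: consumers pay $17.6, sellers receive $44.6, Q = 142.4. (Wedge: Pb − Ps = −27.)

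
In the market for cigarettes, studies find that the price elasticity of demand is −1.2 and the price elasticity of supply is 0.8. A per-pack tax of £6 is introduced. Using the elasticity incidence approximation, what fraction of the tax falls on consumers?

Consumers' share ≈ 0.4.

Incidence ratio: consumers' share ≈ εs / (εs + |εd|) = 0.8 / (0.8 + 1.2) = 0.4.
Supply is the less elastic side, so consumers bear the smaller share.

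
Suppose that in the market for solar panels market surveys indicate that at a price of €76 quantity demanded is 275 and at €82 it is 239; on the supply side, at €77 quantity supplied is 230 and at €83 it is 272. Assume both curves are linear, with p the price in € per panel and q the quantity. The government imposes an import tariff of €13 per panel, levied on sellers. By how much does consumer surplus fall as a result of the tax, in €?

Demand slope: (239 − 275)/(82 − 76) = -6, so qd = 731 − 6p.
Supply slope: (272 − 230)/(83 − 77) = 7, so qs = 7p − 309.
Before the tax: set 731 − 6p = 7p − 309 → p* = €80, q* = 251.
With the tax collected from sellers, supply shifts: qs = 7(p − 13) − 309.
Solving gives q = 209 with consumers paying €87 and sellers receiving €74 (the €13 wedge).
ΔCS is the trapezoid between Q = 209 and Q = 251 of height €7: ½ · (251 + 209) · 7 = €1610.

Consumer surplus falls by €1610.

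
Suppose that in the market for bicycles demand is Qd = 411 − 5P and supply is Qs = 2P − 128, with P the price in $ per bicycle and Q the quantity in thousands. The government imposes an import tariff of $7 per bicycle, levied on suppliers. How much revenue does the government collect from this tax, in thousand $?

Without the tax, 411 − 5P = 2P − 128 gives 7P = 539, so P* = $77 and Q* = 26.
With the tax collected from suppliers, supply shifts: Qs = 2(P − 7) − 128.
Solving gives Q = 16 with buyers paying $79 and suppliers receiving $72 (the $7 wedge).
Revenue = t · Q = 7 · 16 = $112.

Tax revenue = $112 thousand.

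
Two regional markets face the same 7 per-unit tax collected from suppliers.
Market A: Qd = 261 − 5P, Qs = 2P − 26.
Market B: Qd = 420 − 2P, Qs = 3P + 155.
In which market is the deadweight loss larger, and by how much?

Market A: pre-tax P* = 41, Q* = 56; post-tax Q = 46; deadweight loss = 35.
Market B: pre-tax P* = 53, Q* = 314; post-tax Q = 305.6; deadweight loss = 29.4.
Difference: 35 vs 29.4 → market A is larger by 5.6.

Market A, by 5.6.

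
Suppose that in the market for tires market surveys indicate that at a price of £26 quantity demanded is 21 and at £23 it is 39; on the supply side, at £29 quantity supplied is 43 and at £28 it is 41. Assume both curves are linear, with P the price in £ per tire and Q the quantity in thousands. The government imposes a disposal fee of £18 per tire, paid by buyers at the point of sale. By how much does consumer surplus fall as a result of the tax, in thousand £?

Demand slope: (39 − 21)/(23 − 26) = -6, so Qd = 177 − 6P.
Supply slope: (41 − 43)/(28 − 29) = 2, so Qs = 2P − 15.
Before the tax: set 177 − 6P = 2P − 15 → P* = £24, Q* = 33.
With the tax collected from buyers, demand (in seller-price terms) shifts: Qd = 177 − 6(P + 18).
New equilibrium: buyers pay £28.5, sellers receive £10.5, Q = 6. (Wedge: Pb − Ps = 18.)
ΔCS is the trapezoid between Q = 6 and Q = 33 of height £4.5: ½ · (33 + 6) · 4.5 = £87.75.

Consumer surplus falls by £87.75 thousand.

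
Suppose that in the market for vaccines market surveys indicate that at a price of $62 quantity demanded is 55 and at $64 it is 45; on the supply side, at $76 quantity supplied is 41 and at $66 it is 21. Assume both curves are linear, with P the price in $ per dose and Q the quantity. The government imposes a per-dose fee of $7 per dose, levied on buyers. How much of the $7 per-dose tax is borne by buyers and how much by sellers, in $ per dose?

Demand slope: (45 − 55)/(64 − 62) = -5, so Qd = 365 − 5P.
Supply slope: (21 − 41)/(66 − 76) = 2, so Qs = 2P − 111.
Without the tax, 365 − 5P = 2P − 111 gives 7P = 476, so P* = $68 and Q* = 25.
With the tax collected from buyers, demand (in seller-price terms) shifts: Qd = 365 − 5(P + 7).
Solving gives Q = 15 with buyers paying $70 and sellers receiving $63 (the $7 wedge).
Burden on buyers: $2; on sellers: $5. (They sum to $7.)

Buyers bear $2 per dose; sellers bear $5 per dose.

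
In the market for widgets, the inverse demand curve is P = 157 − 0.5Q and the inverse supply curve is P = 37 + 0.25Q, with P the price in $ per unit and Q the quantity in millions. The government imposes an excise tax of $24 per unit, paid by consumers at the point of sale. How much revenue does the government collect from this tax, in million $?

Tax revenue = $3072 million.

Rewrite in direct form: Qd = 314 − 2P and Qs = 4P − 148.
Before the tax: set 314 − 2P = 4P − 148 → P* = $77, Q* = 160.
With the tax collected from consumers, demand (in seller-price terms) shifts: Qd = 314 − 2(P + 24).
Solving gives Q = 128 with consumers paying $93 and producers receiving $69 (the $24 wedge).
Revenue = t · Q = 24 · 128 = $3072.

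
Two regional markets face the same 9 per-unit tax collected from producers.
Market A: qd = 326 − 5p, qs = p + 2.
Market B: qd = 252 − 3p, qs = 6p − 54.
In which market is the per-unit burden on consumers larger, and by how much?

Market A: pre-tax p* = 54, q* = 56; post-tax q = 48.5; per-unit burden on consumers = 1.5.
Market B: pre-tax p* = 34, q* = 150; post-tax q = 132; per-unit burden on consumers = 6.
Difference: 1.5 vs 6 → market B is larger by 4.5.

Market B, by 4.5.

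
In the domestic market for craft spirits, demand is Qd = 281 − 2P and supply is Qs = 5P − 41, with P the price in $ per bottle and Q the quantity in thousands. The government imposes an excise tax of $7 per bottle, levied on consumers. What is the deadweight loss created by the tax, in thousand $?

Without the tax, 281 − 2P = 5P − 41 gives 7P = 322, so P* = $46 and Q* = 189.
With the tax collected from consumers, demand (in seller-price terms) shifts: Qd = 281 − 2(P + 7).
New equilibrium: consumers pay $51, producers receive $44, Q = 179. (Wedge: Pb − Ps = 7.)
Quantity falls by |ΔQ| = |189 − 179| = 10.
DWL = ½ · t · |ΔQ| = ½ · 7 · 10 = $35.

Deadweight loss = $35 thousand.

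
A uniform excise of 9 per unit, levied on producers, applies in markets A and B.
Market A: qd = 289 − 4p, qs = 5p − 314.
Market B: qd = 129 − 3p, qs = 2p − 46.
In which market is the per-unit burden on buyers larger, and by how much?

Market A, by 1.4.

Market A: pre-tax p* = 67, q* = 21; post-tax q = 1; per-unit burden on buyers = 5.
Market B: pre-tax p* = 35, q* = 24; post-tax q = 13.2; per-unit burden on buyers = 3.6.
Difference: 5 vs 3.6 → market A is larger by 1.4.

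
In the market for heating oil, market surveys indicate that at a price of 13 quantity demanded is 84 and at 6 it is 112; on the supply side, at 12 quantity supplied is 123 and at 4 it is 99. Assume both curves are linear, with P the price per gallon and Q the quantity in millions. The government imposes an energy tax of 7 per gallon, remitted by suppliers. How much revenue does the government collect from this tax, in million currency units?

Tax revenue = 672 million.

Demand slope: (112 − 84)/(6 − 13) = -4, so Qd = 136 − 4P.
Supply slope: (99 − 123)/(4 − 12) = 3, so Qs = 3P + 87.
Before the tax: set 136 − 4P = 3P + 87 → P* = 7, Q* = 108.
With the tax collected from suppliers, supply shifts: Qs = 3(P − 7) + 87.
New equilibrium: consumers pay 10, suppliers receive 3, Q = 96. (Wedge: Pb − Ps = 7.)
Revenue = t · Q = 7 · 96 = 672.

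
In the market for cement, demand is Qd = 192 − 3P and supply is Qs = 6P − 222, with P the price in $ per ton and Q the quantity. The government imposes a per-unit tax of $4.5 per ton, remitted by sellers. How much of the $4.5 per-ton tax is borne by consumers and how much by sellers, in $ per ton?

Without the tax, 192 − 3P = 6P − 222 gives 9P = 414, so P* = $46 and Q* = 54.
With the tax collected from sellers, supply shifts: Qs = 6(P − 4.5) − 222.
New equilibrium: consumers pay $49, sellers receive $44.5, Q = 45. (Wedge: Pb − Ps = 4.5.)
Burden on consumers: $3; on sellers: $1.5. (They sum to $4.5.)
The less price-elastic side of the market bears the larger share of a per-unit tax.

Consumers bear $3 per ton; sellers bear $1.5 per ton.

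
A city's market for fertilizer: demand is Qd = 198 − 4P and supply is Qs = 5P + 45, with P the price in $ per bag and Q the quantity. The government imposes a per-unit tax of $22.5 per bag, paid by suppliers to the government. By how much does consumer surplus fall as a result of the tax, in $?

Without the tax, 198 − 4P = 5P + 45 gives 9P = 153, so P* = $17 and Q* = 130.
With the tax collected from suppliers, supply shifts: Qs = 5(P − 22.5) + 45.
New equilibrium: buyers pay $29.5, suppliers receive $7, Q = 80. (Wedge: Pb − Ps = 22.5.)
ΔCS is the trapezoid between Q = 80 and Q = 130 of height $12.5: ½ · (130 + 80) · 12.5 = $1312.5.

Consumer surplus falls by $1312.5.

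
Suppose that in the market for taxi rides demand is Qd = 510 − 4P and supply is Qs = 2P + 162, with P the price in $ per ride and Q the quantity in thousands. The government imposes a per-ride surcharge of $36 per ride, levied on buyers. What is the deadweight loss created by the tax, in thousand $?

Deadweight loss = $864 thousand.

Before the tax: set 510 − 4P = 2P + 162 → P* = $58, Q* = 278.
With the tax collected from buyers, demand (in seller-price terms) shifts: Qd = 510 − 4(P + 36).
Solving gives Q = 230 with buyers paying $70 and producers receiving $34 (the $36 wedge).
Quantity falls by |ΔQ| = |278 − 230| = 48.
DWL = ½ · t · |ΔQ| = ½ · 36 · 48 = $864.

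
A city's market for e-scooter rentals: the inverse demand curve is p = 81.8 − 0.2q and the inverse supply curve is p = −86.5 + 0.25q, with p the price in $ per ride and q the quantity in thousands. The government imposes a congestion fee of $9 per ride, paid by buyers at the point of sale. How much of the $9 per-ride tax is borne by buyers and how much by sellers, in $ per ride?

Buyers bear $4 per ride; sellers bear $5 per ride.

Inverting to q(p) form: qd = 409 − 5p; qs = 4p + 346.
Before the tax: set 409 − 5p = 4p + 346 → p* = $7, q* = 374.
With the tax collected from buyers, demand (in seller-price terms) shifts: qd = 409 − 5(p + 9).
New equilibrium: buyers pay $11, sellers receive $2, q = 354. (Wedge: pb − ps = 9.)
Burden on buyers: $4; on sellers: $5. (They sum to $9.)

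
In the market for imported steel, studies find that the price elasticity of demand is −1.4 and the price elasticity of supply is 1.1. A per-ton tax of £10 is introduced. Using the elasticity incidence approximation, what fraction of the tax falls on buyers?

Incidence ratio: buyers' share ≈ εs / (εs + |εd|) = 1.1 / (1.1 + 1.4) = 0.44.
Supply is the less elastic side, so buyers bear the smaller share.

Buyers' share ≈ 0.44.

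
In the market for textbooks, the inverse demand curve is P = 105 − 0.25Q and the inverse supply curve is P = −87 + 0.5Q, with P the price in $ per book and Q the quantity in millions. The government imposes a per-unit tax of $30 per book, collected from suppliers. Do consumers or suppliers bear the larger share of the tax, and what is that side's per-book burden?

Rewrite in direct form: Qd = 420 − 4P and Qs = 2P + 174.
Without the tax, 420 − 4P = 2P + 174 gives 6P = 246, so P* = $41 and Q* = 256.
With the tax collected from suppliers, supply shifts: Qs = 2(P − 30) + 174.
New equilibrium: consumers pay $51, suppliers receive $21, Q = 216. (Wedge: Pb − Ps = 30.)
Per-book burden: consumers $10, suppliers $20.
Suppliers take the larger share because supply is less price-elastic here (demand slope 4 vs supply slope 2).
The less price-elastic side of the market bears the larger share of a per-unit tax.

Suppliers bear the larger share: $20 per book.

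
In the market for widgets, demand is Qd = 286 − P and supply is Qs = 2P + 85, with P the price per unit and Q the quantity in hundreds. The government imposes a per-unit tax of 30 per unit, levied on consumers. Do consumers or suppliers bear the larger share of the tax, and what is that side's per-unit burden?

Consumers bear the larger share: 20 per unit.

Without the tax, 286 − P = 2P + 85 gives 3P = 201, so P* = 67 and Q* = 219.
With the tax collected from consumers, demand (in seller-price terms) shifts: Qd = 286 − (P + 30).
Solving gives Q = 199 with consumers paying 87 and suppliers receiving 57 (the 30 wedge).
Per-unit burden: consumers 20, suppliers 10.
Consumers take the larger share because demand is less price-elastic here (demand slope 1 vs supply slope 2).
The less price-elastic side of the market bears the larger share of a per-unit tax.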